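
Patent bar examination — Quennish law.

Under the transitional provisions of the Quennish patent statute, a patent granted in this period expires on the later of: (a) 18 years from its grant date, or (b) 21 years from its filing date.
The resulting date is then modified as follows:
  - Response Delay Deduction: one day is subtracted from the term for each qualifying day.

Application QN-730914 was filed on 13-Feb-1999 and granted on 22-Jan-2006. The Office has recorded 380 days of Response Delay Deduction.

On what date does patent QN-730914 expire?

2023-01-07

(a) grant + 18 years → 22 January 2024.
(b) filing + 21 years → 13 February 2020.
Later of the two: 22 January 2024.
Response Delay Deduction: −380 days → 7 January 2023.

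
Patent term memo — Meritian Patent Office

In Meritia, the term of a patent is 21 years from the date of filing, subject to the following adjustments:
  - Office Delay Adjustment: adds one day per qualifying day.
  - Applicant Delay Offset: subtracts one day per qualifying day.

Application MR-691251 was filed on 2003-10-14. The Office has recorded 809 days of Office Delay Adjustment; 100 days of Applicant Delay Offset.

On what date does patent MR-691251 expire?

September 23, 2026

Base term: filing date + 21 years → 14 October 2024.
Office Delay Adjustment: +809 days → 1 January 2027.
Applicant Delay Offset: −100 days → 23 September 2026.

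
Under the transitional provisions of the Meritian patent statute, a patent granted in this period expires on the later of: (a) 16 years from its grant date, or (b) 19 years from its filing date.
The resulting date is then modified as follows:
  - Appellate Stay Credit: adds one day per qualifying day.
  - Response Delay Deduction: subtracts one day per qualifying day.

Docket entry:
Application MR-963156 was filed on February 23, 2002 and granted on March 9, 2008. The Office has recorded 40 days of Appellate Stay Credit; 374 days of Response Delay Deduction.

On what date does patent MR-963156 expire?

(a) grant + 16 years → 9 March 2024.
(b) filing + 19 years → 23 February 2021.
Later of the two: 9 March 2024.
Appellate Stay Credit: +40 days → 18 April 2024.
Response Delay Deduction: −374 days → 10 April 2023.

2023-04-10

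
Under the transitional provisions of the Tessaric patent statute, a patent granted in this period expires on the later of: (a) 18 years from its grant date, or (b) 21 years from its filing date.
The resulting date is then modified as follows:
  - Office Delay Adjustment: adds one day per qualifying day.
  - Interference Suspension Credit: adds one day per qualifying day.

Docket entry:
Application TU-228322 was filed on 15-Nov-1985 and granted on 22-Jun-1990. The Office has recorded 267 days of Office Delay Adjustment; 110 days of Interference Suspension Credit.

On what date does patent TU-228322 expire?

(a) grant + 18 years → 22 June 2008.
(b) filing + 21 years → 15 November 2006.
Later of the two: 22 June 2008.
Office Delay Adjustment: +267 days → 16 March 2009.
Interference Suspension Credit: +110 days → 4 July 2009.

2009-07-04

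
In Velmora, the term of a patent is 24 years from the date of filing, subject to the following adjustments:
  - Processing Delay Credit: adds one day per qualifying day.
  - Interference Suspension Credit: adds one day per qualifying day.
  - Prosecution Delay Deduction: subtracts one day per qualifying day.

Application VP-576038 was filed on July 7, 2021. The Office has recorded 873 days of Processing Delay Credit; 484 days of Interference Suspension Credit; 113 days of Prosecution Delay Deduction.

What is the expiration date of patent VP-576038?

December 2, 2048

Base term: filing date + 24 years → 7 July 2045.
Processing Delay Credit: +873 days → 27 November 2047.
Interference Suspension Credit: +484 days → 25 March 2049.
Prosecution Delay Deduction: −113 days → 2 December 2048.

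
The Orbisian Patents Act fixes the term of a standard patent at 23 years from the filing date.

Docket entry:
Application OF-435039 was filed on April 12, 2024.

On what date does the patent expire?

Filing date + 23 years → 12 April 2047.

2047-04-12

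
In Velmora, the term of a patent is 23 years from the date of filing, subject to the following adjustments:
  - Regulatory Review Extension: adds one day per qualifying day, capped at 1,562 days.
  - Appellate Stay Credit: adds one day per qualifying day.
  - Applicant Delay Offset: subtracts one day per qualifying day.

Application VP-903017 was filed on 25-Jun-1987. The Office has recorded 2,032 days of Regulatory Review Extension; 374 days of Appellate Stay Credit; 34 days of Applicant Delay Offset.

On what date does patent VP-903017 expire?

Base term: filing date + 23 years → 25 June 2010.
Regulatory Review Extension: 2032 days claimed exceeds the 1562-day cap, so +1562 days → 4 October 2014.
Appellate Stay Credit: +374 days → 13 October 2015.
Applicant Delay Offset: −34 days → 9 September 2015.

2015-09-09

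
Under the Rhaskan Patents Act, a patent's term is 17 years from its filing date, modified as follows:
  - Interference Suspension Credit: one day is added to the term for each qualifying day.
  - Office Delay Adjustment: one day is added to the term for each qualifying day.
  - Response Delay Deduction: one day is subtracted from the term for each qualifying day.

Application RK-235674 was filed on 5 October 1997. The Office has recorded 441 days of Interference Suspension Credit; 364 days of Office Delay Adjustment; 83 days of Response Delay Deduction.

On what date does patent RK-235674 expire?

Base term: filing date + 17 years → 5 October 2014.
Interference Suspension Credit: +441 days → 20 December 2015.
Office Delay Adjustment: +364 days → 18 December 2016.
Response Delay Deduction: −83 days → 26 September 2016.

2016-09-26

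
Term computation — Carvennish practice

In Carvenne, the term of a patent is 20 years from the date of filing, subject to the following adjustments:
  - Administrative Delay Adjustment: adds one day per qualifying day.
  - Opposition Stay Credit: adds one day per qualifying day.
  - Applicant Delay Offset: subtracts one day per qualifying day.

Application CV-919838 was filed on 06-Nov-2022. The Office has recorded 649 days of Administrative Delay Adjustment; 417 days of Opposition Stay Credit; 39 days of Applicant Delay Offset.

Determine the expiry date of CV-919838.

Base term: filing date + 20 years → 6 November 2042.
Administrative Delay Adjustment: +649 days → 16 August 2044.
Opposition Stay Credit: +417 days → 7 October 2045.
Applicant Delay Offset: −39 days → 29 August 2045.

2045-08-29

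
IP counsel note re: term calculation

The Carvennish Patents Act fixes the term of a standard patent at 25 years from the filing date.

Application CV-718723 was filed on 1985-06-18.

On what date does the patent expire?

2010-06-18

Filing date + 25 years → 18 June 2010.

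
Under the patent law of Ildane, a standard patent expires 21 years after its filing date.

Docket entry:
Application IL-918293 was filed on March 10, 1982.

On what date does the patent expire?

March 10, 2003

Filing date + 21 years → 10 March 2003.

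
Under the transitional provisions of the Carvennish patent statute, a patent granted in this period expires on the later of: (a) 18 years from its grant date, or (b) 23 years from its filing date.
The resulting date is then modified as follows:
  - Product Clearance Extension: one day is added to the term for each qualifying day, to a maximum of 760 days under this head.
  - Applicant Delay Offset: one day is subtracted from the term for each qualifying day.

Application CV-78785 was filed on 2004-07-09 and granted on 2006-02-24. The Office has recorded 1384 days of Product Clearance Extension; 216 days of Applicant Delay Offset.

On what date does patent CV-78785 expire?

2029-01-03

(a) grant + 18 years → 24 February 2024.
(b) filing + 23 years → 9 July 2027.
Later of the two: 9 July 2027.
Product Clearance Extension: 1384 days claimed exceeds the 760-day cap, so +760 days → 7 August 2029.
Applicant Delay Offset: −216 days → 3 January 2029.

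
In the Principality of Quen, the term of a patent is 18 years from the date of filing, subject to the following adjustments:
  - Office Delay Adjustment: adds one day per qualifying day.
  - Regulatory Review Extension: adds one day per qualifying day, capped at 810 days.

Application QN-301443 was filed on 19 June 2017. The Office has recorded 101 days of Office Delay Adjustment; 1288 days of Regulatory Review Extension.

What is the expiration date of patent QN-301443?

December 16, 2037

Base term: filing date + 18 years → 19 June 2035.
Office Delay Adjustment: +101 days → 28 September 2035.
Regulatory Review Extension: 1288 days claimed exceeds the 810-day cap, so +810 days → 16 December 2037.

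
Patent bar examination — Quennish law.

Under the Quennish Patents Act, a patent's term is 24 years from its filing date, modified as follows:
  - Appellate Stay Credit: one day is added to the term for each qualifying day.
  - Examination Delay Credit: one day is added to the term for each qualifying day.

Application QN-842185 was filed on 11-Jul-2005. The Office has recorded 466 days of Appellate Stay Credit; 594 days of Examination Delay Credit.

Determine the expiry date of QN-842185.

Base term: filing date + 24 years → 11 July 2029.
Appellate Stay Credit: +466 days → 20 October 2030.
Examination Delay Credit: +594 days → 5 June 2032.

2032-06-05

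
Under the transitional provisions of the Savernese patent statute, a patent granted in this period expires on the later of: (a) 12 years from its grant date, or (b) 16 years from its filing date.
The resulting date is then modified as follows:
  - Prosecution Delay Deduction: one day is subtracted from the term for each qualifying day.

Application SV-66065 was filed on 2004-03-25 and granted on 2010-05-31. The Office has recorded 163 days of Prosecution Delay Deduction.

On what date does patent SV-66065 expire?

(a) grant + 12 years → 31 May 2022.
(b) filing + 16 years → 25 March 2020.
Later of the two: 31 May 2022.
Prosecution Delay Deduction: −163 days → 19 December 2021.

2021-12-19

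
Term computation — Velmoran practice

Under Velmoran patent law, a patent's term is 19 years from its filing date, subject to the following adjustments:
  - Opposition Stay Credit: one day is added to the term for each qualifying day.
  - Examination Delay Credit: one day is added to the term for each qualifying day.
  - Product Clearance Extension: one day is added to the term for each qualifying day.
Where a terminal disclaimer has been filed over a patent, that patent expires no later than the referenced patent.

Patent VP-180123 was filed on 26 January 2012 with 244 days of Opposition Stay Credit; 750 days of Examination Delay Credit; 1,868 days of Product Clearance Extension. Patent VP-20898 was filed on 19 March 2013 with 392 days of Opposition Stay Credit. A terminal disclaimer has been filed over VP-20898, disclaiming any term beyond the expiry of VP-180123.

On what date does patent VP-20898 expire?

Natural term of VP-20898:
  Base: filing + 19 years → 19 March 2032.
  Opposition Stay Credit: +392 days → 15 April 2033.
Expiry of referenced patent VP-180123:
  Base: filing + 19 years → 26 January 2031.
  Opposition Stay Credit: +244 days → 27 September 2031.
  Examination Delay Credit: +750 days → 16 October 2033.
  Product Clearance Extension: +1868 days → 27 November 2038.
Terminal disclaimer: VP-20898 expires on the earlier of 15 April 2033 and 27 November 2038.

April 15, 2033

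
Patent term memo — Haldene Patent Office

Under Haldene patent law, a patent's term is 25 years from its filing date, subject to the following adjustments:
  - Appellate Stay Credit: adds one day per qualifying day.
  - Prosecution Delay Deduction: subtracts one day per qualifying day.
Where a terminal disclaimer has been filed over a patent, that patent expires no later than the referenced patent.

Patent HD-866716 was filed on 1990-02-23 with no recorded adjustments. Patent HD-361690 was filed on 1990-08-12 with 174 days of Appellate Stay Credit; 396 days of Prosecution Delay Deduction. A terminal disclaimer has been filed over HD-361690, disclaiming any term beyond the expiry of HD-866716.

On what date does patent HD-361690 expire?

2015-01-02

Natural term of HD-361690:
  Base: filing + 25 years → 12 August 2015.
  Appellate Stay Credit: +174 days → 2 February 2016.
  Prosecution Delay Deduction: −396 days → 2 January 2015.
Expiry of referenced patent HD-866716:
  Base: filing + 25 years → 23 February 2015.
Terminal disclaimer: HD-361690 expires on the earlier of 2 January 2015 and 23 February 2015.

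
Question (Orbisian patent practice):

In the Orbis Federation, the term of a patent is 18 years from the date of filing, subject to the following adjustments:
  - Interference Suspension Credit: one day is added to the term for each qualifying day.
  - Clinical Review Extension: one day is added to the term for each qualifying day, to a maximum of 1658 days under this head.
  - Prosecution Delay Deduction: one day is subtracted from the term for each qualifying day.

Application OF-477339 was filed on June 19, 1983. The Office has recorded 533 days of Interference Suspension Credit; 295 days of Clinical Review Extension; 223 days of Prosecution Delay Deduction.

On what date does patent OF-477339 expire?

Base term: filing date + 18 years → 19 June 2001.
Interference Suspension Credit: +533 days → 4 December 2002.
Clinical Review Extension: 295 days (within the 1658-day cap) → +295 days → 25 September 2003.
Prosecution Delay Deduction: −223 days → 14 February 2003.

February 14, 2003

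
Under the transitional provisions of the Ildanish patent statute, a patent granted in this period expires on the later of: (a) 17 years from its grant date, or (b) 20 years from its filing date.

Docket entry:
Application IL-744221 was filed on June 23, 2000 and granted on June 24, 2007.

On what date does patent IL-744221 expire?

(a) grant + 17 years → 24 June 2024.
(b) filing + 20 years → 23 June 2020.
Later of the two: 24 June 2024.

June 24, 2024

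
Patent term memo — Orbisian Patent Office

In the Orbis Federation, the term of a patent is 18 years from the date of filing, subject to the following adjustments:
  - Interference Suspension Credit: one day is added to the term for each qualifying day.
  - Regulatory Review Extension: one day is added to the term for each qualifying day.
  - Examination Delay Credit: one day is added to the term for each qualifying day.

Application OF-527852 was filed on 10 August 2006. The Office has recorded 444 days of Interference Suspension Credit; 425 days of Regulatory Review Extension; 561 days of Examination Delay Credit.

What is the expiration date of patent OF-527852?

Base term: filing date + 18 years → 10 August 2024.
Interference Suspension Credit: +444 days → 28 October 2025.
Regulatory Review Extension: +425 days → 27 December 2026.
Examination Delay Credit: +561 days → 10 July 2028.

July 10, 2028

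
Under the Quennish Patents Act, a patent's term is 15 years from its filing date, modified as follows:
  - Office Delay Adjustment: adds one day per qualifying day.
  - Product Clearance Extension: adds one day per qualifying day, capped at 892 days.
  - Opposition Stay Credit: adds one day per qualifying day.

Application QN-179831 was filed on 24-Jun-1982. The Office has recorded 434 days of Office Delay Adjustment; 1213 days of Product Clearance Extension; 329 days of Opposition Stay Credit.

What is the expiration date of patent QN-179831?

Base term: filing date + 15 years → 24 June 1997.
Office Delay Adjustment: +434 days → 1 September 1998.
Product Clearance Extension: 1213 days claimed exceeds the 892-day cap, so +892 days → 9 February 2001.
Opposition Stay Credit: +329 days → 4 January 2002.

2002-01-04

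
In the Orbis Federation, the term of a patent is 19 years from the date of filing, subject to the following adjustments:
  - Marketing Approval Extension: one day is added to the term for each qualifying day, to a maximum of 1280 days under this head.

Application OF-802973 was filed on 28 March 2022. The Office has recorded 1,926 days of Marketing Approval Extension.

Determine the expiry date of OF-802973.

Base term: filing date + 19 years → 28 March 2041.
Marketing Approval Extension: 1926 days claimed exceeds the 1280-day cap, so +1280 days → 28 September 2044.

2044-09-28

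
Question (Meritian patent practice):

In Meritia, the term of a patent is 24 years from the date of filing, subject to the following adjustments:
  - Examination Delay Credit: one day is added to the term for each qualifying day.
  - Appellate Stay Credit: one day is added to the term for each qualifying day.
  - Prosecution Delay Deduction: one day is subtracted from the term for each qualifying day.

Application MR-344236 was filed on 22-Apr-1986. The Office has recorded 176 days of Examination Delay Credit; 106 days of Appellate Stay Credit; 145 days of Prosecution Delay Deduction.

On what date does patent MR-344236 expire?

Base term: filing date + 24 years → 22 April 2010.
Examination Delay Credit: +176 days → 15 October 2010.
Appellate Stay Credit: +106 days → 29 January 2011.
Prosecution Delay Deduction: −145 days → 6 September 2010.

September 6, 2010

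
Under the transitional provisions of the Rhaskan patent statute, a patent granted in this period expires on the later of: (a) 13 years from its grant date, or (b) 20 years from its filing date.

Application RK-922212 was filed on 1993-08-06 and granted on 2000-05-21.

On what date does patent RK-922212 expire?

August 6, 2013

(a) grant + 13 years → 21 May 2013.
(b) filing + 20 years → 6 August 2013.
Later of the two: 6 August 2013.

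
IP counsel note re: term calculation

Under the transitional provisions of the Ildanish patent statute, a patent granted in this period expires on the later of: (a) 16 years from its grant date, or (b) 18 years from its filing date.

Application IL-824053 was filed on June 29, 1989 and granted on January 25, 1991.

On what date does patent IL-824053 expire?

June 29, 2007

(a) grant + 16 years → 25 January 2007.
(b) filing + 18 years → 29 June 2007.
Later of the two: 29 June 2007.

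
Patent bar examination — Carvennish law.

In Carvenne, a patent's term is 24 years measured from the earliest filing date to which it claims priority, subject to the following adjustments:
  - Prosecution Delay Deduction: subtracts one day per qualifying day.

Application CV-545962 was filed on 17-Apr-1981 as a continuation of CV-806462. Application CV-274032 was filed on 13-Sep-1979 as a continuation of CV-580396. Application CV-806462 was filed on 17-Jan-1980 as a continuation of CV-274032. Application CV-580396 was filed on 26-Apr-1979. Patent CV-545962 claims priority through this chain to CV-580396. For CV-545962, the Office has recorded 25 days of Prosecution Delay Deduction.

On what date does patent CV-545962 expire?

April 1, 2003

Earliest priority filing: 26 April 1979.
Base term: 26 April 1979 + 24 years → 26 April 2003.
Prosecution Delay Deduction: −25 days → 1 April 2003.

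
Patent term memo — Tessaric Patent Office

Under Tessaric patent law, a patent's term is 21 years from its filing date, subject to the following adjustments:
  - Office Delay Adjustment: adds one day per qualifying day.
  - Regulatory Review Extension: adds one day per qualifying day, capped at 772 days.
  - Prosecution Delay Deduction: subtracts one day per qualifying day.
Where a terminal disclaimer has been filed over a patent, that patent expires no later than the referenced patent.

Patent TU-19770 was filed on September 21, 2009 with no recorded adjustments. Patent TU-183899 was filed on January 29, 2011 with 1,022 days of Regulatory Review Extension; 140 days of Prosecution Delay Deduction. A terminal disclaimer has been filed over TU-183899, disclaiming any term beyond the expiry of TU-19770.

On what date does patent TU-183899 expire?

Natural term of TU-183899:
  Base: filing + 21 years → 29 January 2032.
  Regulatory Review Extension: 1022 days claimed exceeds the 772-day cap, so +772 days → 11 March 2034.
  Prosecution Delay Deduction: −140 days → 22 October 2033.
Expiry of referenced patent TU-19770:
  Base: filing + 21 years → 21 September 2030.
Terminal disclaimer: TU-183899 expires on the earlier of 22 October 2033 and 21 September 2030.

2030-09-21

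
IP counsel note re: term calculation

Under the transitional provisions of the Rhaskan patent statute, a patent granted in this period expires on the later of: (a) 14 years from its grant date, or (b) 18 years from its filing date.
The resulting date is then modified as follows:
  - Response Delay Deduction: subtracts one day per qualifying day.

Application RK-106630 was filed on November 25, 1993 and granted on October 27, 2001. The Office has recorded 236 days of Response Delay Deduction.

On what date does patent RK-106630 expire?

2015-03-05

(a) grant + 14 years → 27 October 2015.
(b) filing + 18 years → 25 November 2011.
Later of the two: 27 October 2015.
Response Delay Deduction: −236 days → 5 March 2015.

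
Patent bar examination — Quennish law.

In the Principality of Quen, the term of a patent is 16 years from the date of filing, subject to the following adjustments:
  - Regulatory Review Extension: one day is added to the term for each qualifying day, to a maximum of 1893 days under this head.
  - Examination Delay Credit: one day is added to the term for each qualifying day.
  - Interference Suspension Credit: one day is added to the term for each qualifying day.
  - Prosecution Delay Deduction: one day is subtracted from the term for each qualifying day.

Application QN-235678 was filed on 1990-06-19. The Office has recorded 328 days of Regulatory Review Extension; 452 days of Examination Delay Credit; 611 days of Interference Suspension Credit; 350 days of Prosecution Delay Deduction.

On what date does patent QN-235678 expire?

April 25, 2009

Base term: filing date + 16 years → 19 June 2006.
Regulatory Review Extension: 328 days (within the 1893-day cap) → +328 days → 13 May 2007.
Examination Delay Credit: +452 days → 7 August 2008.
Interference Suspension Credit: +611 days → 10 April 2010.
Prosecution Delay Deduction: −350 days → 25 April 2009.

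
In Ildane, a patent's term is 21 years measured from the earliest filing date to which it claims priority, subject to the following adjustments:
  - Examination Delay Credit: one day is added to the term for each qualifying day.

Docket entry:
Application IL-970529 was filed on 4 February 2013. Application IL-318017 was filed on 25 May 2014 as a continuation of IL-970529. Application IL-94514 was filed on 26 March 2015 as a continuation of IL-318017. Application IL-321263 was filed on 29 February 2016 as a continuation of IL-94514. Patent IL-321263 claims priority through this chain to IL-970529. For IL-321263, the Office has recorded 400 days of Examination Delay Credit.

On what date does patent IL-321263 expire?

Earliest priority filing: 4 February 2013.
Base term: 4 February 2013 + 21 years → 4 February 2034.
Examination Delay Credit: +400 days → 11 March 2035.

March 11, 2035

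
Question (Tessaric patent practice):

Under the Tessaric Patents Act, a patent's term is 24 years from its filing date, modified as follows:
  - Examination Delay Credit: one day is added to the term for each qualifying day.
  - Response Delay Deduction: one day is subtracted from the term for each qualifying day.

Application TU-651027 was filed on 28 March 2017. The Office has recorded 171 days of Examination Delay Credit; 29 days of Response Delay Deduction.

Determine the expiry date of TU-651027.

Base term: filing date + 24 years → 28 March 2041.
Examination Delay Credit: +171 days → 15 September 2041.
Response Delay Deduction: −29 days → 17 August 2041.

August 17, 2041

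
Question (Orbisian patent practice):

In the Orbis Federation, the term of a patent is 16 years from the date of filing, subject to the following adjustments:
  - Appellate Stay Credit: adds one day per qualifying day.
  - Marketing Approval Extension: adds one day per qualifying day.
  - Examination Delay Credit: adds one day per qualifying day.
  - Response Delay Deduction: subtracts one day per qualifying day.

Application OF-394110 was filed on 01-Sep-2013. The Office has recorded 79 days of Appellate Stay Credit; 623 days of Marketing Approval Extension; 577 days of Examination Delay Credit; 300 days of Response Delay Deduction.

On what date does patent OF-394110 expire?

Base term: filing date + 16 years → 1 September 2029.
Appellate Stay Credit: +79 days → 19 November 2029.
Marketing Approval Extension: +623 days → 4 August 2031.
Examination Delay Credit: +577 days → 3 March 2033.
Response Delay Deduction: −300 days → 7 May 2032.

May 7, 2032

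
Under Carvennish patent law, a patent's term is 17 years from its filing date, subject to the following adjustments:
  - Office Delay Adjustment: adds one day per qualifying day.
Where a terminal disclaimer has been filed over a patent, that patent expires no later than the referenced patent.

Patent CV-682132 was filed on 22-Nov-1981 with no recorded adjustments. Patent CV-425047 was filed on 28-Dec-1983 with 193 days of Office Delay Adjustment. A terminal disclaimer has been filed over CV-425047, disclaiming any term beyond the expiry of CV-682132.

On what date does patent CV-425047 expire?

Natural term of CV-425047:
  Base: filing + 17 years → 28 December 2000.
  Office Delay Adjustment: +193 days → 9 July 2001.
Expiry of referenced patent CV-682132:
  Base: filing + 17 years → 22 November 1998.
Terminal disclaimer: CV-425047 expires on the earlier of 9 July 2001 and 22 November 1998.

1998-11-22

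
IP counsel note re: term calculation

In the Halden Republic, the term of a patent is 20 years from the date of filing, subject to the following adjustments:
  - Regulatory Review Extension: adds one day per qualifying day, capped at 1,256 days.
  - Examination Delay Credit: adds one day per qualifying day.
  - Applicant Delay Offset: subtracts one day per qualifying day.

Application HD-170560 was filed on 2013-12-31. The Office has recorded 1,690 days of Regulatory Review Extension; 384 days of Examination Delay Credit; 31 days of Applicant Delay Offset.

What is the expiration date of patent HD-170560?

Base term: filing date + 20 years → 31 December 2033.
Regulatory Review Extension: 1690 days claimed exceeds the 1256-day cap, so +1256 days → 9 June 2037.
Examination Delay Credit: +384 days → 28 June 2038.
Applicant Delay Offset: −31 days → 28 May 2038.

May 28, 2038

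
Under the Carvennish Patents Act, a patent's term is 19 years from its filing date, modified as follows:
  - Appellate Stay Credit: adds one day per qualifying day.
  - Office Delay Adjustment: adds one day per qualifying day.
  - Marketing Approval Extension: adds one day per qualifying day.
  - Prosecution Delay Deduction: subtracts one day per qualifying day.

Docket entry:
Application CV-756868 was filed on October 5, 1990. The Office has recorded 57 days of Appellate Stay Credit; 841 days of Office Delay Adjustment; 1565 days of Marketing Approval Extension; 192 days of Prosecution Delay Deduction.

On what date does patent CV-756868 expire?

Base term: filing date + 19 years → 5 October 2009.
Appellate Stay Credit: +57 days → 1 December 2009.
Office Delay Adjustment: +841 days → 21 March 2012.
Marketing Approval Extension: +1565 days → 3 July 2016.
Prosecution Delay Deduction: −192 days → 24 December 2015.

2015-12-24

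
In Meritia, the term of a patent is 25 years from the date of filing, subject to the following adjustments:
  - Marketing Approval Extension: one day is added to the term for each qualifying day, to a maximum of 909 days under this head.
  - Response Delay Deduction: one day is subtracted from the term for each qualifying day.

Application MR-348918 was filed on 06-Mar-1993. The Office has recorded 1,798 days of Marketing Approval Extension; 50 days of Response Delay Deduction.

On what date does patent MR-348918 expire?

Base term: filing date + 25 years → 6 March 2018.
Marketing Approval Extension: 1798 days claimed exceeds the 909-day cap, so +909 days → 31 August 2020.
Response Delay Deduction: −50 days → 12 July 2020.

July 12, 2020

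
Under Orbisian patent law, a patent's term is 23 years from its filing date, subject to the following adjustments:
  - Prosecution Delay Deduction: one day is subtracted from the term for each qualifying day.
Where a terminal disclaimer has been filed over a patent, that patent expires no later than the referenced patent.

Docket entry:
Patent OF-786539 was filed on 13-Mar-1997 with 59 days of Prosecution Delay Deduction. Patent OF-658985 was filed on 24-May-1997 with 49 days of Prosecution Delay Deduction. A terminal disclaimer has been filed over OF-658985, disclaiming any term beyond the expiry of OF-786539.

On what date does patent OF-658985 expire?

January 14, 2020

Natural term of OF-658985:
  Base: filing + 23 years → 24 May 2020.
  Prosecution Delay Deduction: −49 days → 5 April 2020.
Expiry of referenced patent OF-786539:
  Base: filing + 23 years → 13 March 2020.
  Prosecution Delay Deduction: −59 days → 14 January 2020.
Terminal disclaimer: OF-658985 expires on the earlier of 5 April 2020 and 14 January 2020.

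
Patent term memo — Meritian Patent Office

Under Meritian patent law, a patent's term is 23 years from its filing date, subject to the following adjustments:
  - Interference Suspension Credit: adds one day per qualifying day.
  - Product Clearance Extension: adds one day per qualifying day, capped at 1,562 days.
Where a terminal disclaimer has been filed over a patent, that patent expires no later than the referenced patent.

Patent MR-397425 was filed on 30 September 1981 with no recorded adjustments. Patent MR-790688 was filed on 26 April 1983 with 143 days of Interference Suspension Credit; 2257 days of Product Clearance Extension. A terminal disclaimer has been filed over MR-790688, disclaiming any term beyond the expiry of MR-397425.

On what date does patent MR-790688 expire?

September 30, 2004

Natural term of MR-790688:
  Base: filing + 23 years → 26 April 2006.
  Interference Suspension Credit: +143 days → 16 September 2006.
  Product Clearance Extension: 2257 days claimed exceeds the 1562-day cap, so +1562 days → 26 December 2010.
Expiry of referenced patent MR-397425:
  Base: filing + 23 years → 30 September 2004.
Terminal disclaimer: MR-790688 expires on the earlier of 26 December 2010 and 30 September 2004.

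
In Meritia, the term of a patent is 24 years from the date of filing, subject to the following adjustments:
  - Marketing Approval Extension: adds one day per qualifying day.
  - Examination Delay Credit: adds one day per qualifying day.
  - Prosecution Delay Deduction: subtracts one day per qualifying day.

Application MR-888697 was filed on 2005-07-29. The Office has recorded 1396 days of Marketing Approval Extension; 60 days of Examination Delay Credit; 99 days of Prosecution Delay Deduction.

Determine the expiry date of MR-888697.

2033-04-16

Base term: filing date + 24 years → 29 July 2029.
Marketing Approval Extension: +1396 days → 25 May 2033.
Examination Delay Credit: +60 days → 24 July 2033.
Prosecution Delay Deduction: −99 days → 16 April 2033.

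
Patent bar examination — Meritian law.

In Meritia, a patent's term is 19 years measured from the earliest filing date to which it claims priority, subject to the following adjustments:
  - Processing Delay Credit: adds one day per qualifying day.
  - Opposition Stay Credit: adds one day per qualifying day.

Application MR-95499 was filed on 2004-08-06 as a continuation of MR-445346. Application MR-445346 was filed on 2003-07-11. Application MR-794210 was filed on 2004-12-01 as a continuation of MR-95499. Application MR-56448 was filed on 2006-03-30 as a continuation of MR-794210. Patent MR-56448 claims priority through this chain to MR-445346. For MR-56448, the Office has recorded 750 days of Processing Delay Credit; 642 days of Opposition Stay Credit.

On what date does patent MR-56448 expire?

Earliest priority filing: 11 July 2003.
Base term: 11 July 2003 + 19 years → 11 July 2022.
Processing Delay Credit: +750 days → 30 July 2024.
Opposition Stay Credit: +642 days → 3 May 2026.

May 3, 2026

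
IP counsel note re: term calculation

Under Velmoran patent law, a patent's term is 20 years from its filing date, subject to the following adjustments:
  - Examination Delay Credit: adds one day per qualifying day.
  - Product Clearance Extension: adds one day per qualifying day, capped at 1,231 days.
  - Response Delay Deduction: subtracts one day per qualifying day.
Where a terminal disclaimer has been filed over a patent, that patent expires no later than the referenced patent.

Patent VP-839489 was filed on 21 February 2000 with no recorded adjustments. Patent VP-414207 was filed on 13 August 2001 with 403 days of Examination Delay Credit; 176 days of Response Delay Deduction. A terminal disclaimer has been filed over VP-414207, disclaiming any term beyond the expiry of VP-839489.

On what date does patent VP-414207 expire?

Natural term of VP-414207:
  Base: filing + 20 years → 13 August 2021.
  Examination Delay Credit: +403 days → 20 September 2022.
  Response Delay Deduction: −176 days → 28 March 2022.
Expiry of referenced patent VP-839489:
  Base: filing + 20 years → 21 February 2020.
Terminal disclaimer: VP-414207 expires on the earlier of 28 March 2022 and 21 February 2020.

February 21, 2020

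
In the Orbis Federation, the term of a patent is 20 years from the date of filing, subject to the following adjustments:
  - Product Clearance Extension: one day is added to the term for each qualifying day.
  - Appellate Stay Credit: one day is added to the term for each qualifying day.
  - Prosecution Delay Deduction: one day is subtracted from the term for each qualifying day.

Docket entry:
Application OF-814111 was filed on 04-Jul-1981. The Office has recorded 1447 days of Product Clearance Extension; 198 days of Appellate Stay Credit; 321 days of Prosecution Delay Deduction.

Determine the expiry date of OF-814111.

February 17, 2005

Base term: filing date + 20 years → 4 July 2001.
Product Clearance Extension: +1447 days → 20 June 2005.
Appellate Stay Credit: +198 days → 4 January 2006.
Prosecution Delay Deduction: −321 days → 17 February 2005.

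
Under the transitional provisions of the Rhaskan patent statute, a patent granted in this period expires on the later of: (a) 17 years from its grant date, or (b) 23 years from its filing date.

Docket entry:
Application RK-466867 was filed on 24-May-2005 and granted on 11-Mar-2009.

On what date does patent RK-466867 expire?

(a) grant + 17 years → 11 March 2026.
(b) filing + 23 years → 24 May 2028.
Later of the two: 24 May 2028.

May 24, 2028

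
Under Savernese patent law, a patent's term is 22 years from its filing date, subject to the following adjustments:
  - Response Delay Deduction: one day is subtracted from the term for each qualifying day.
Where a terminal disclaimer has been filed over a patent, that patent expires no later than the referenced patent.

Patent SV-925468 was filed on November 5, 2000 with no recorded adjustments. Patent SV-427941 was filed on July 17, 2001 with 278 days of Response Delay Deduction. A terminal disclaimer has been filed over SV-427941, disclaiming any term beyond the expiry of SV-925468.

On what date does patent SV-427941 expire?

October 12, 2022

Natural term of SV-427941:
  Base: filing + 22 years → 17 July 2023.
  Response Delay Deduction: −278 days → 12 October 2022.
Expiry of referenced patent SV-925468:
  Base: filing + 22 years → 5 November 2022.
Terminal disclaimer: SV-427941 expires on the earlier of 12 October 2022 and 5 November 2022.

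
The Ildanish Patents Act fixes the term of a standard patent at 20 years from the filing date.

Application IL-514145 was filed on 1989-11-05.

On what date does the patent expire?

2009-11-05

Filing date + 20 years → 5 November 2009.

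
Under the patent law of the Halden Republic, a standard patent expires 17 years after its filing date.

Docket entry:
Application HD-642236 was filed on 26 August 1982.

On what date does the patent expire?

August 26, 1999

Filing date + 17 years → 26 August 1999.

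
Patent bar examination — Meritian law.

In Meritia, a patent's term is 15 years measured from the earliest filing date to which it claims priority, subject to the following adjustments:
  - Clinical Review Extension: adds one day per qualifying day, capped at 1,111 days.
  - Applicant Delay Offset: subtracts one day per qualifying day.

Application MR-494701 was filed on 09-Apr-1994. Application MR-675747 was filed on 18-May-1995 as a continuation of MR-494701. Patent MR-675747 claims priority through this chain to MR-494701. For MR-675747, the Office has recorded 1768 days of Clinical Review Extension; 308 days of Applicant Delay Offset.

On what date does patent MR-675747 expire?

June 21, 2011

Earliest priority filing: 9 April 1994.
Base term: 9 April 1994 + 15 years → 9 April 2009.
Clinical Review Extension: 1768 days claimed exceeds the 1111-day cap, so +1111 days → 24 April 2012.
Applicant Delay Offset: −308 days → 21 June 2011.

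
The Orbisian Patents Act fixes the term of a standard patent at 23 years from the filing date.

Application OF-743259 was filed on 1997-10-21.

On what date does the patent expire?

Filing date + 23 years → 21 October 2020.

October 21, 2020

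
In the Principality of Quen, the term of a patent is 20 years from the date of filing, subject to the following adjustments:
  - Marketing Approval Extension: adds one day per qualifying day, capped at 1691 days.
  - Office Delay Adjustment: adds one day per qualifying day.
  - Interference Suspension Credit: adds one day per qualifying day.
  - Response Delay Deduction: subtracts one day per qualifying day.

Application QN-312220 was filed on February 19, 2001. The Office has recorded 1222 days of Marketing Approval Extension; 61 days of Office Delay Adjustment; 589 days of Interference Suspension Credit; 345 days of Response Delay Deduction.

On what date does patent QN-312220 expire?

April 26, 2025

Base term: filing date + 20 years → 19 February 2021.
Marketing Approval Extension: 1222 days (within the 1691-day cap) → +1222 days → 25 June 2024.
Office Delay Adjustment: +61 days → 25 August 2024.
Interference Suspension Credit: +589 days → 6 April 2026.
Response Delay Deduction: −345 days → 26 April 2025.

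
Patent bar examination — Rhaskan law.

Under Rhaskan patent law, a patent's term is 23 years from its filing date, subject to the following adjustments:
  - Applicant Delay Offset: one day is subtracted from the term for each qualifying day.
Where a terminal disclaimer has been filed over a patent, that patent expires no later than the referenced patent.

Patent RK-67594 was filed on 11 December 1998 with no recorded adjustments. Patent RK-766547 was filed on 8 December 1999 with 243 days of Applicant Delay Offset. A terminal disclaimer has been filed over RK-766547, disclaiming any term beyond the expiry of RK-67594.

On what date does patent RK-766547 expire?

December 11, 2021

Natural term of RK-766547:
  Base: filing + 23 years → 8 December 2022.
  Applicant Delay Offset: −243 days → 9 April 2022.
Expiry of referenced patent RK-67594:
  Base: filing + 23 years → 11 December 2021.
Terminal disclaimer: RK-766547 expires on the earlier of 9 April 2022 and 11 December 2021.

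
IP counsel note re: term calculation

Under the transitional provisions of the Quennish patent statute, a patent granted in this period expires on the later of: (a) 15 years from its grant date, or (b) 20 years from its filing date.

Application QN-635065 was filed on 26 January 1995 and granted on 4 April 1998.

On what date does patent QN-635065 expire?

January 26, 2015

(a) grant + 15 years → 4 April 2013.
(b) filing + 20 years → 26 January 2015.
Later of the two: 26 January 2015.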